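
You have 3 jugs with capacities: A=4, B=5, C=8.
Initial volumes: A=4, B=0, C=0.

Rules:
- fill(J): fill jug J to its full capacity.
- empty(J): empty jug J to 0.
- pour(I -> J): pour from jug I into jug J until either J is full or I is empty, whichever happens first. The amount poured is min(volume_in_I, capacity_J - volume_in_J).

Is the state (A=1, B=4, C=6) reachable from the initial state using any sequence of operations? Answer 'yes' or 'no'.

BFS explored all 186 reachable states.
Reachable set includes: (0,0,0), (0,0,1), (0,0,2), (0,0,3), (0,0,4), (0,0,5), (0,0,6), (0,0,7), (0,0,8), (0,1,0), (0,1,1), (0,1,2) ...
Target (A=1, B=4, C=6) not in reachable set → no.

Answer: no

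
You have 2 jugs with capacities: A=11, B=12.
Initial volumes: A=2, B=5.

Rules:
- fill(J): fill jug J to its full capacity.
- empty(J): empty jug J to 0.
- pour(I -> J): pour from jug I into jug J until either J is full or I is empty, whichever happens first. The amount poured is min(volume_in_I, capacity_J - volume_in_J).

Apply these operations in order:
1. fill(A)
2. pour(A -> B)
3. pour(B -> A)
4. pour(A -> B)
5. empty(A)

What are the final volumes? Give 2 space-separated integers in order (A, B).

Step 1: fill(A) -> (A=11 B=5)
Step 2: pour(A -> B) -> (A=4 B=12)
Step 3: pour(B -> A) -> (A=11 B=5)
Step 4: pour(A -> B) -> (A=4 B=12)
Step 5: empty(A) -> (A=0 B=12)

Answer: 0 12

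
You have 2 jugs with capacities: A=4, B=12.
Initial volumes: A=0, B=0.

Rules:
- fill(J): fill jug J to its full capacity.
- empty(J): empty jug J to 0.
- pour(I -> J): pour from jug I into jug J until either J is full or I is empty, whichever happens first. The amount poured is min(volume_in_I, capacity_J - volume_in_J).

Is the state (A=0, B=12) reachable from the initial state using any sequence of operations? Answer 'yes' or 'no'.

Answer: yes

Derivation:
BFS from (A=0, B=0):
  1. fill(B) -> (A=0 B=12)
Target reached → yes.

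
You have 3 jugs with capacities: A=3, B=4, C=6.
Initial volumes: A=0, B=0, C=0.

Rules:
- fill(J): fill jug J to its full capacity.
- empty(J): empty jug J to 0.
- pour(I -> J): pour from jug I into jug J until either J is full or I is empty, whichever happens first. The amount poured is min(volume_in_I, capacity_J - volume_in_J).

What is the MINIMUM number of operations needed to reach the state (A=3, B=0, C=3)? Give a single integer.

BFS from (A=0, B=0, C=0). One shortest path:
  1. fill(C) -> (A=0 B=0 C=6)
  2. pour(C -> A) -> (A=3 B=0 C=3)
Reached target in 2 moves.

Answer: 2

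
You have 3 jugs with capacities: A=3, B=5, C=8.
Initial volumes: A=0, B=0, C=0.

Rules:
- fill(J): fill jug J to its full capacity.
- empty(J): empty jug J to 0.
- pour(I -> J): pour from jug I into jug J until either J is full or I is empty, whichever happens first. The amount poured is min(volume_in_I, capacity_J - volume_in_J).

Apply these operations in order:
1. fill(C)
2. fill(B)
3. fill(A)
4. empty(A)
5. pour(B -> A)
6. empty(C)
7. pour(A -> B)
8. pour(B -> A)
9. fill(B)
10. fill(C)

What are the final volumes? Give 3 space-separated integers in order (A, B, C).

Answer: 3 5 8

Derivation:
Step 1: fill(C) -> (A=0 B=0 C=8)
Step 2: fill(B) -> (A=0 B=5 C=8)
Step 3: fill(A) -> (A=3 B=5 C=8)
Step 4: empty(A) -> (A=0 B=5 C=8)
Step 5: pour(B -> A) -> (A=3 B=2 C=8)
Step 6: empty(C) -> (A=3 B=2 C=0)
Step 7: pour(A -> B) -> (A=0 B=5 C=0)
Step 8: pour(B -> A) -> (A=3 B=2 C=0)
Step 9: fill(B) -> (A=3 B=5 C=0)
Step 10: fill(C) -> (A=3 B=5 C=8)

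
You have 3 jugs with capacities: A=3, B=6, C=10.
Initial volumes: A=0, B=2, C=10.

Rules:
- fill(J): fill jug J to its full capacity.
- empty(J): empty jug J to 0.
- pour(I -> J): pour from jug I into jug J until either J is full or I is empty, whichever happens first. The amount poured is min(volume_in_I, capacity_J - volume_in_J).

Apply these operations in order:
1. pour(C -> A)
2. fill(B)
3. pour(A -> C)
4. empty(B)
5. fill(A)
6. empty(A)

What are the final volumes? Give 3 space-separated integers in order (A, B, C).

Answer: 0 0 10

Derivation:
Step 1: pour(C -> A) -> (A=3 B=2 C=7)
Step 2: fill(B) -> (A=3 B=6 C=7)
Step 3: pour(A -> C) -> (A=0 B=6 C=10)
Step 4: empty(B) -> (A=0 B=0 C=10)
Step 5: fill(A) -> (A=3 B=0 C=10)
Step 6: empty(A) -> (A=0 B=0 C=10)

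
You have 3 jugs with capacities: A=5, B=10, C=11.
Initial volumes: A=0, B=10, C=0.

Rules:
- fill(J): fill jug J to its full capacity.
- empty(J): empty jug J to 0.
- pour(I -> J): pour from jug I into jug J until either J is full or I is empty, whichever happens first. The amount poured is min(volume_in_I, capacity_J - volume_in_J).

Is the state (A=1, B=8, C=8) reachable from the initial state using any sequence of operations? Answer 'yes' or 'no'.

BFS explored all 432 reachable states.
Reachable set includes: (0,0,0), (0,0,1), (0,0,2), (0,0,3), (0,0,4), (0,0,5), (0,0,6), (0,0,7), (0,0,8), (0,0,9), (0,0,10), (0,0,11) ...
Target (A=1, B=8, C=8) not in reachable set → no.

Answer: no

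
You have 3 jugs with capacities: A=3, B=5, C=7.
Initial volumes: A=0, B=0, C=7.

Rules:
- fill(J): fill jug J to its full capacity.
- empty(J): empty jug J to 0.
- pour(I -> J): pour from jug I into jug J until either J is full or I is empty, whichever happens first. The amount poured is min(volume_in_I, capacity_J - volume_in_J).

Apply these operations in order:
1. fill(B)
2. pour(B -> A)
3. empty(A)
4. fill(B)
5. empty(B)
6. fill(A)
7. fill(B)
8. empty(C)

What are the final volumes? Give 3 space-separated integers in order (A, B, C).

Answer: 3 5 0

Derivation:
Step 1: fill(B) -> (A=0 B=5 C=7)
Step 2: pour(B -> A) -> (A=3 B=2 C=7)
Step 3: empty(A) -> (A=0 B=2 C=7)
Step 4: fill(B) -> (A=0 B=5 C=7)
Step 5: empty(B) -> (A=0 B=0 C=7)
Step 6: fill(A) -> (A=3 B=0 C=7)
Step 7: fill(B) -> (A=3 B=5 C=7)
Step 8: empty(C) -> (A=3 B=5 C=0)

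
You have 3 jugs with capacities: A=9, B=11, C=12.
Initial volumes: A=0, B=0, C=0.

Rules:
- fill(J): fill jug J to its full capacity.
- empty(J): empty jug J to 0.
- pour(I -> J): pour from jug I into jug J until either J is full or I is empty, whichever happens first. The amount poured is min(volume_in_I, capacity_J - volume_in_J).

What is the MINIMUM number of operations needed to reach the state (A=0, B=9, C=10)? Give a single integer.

BFS from (A=0, B=0, C=0). One shortest path:
  1. fill(A) -> (A=9 B=0 C=0)
  2. fill(C) -> (A=9 B=0 C=12)
  3. pour(A -> B) -> (A=0 B=9 C=12)
  4. fill(A) -> (A=9 B=9 C=12)
  5. pour(C -> B) -> (A=9 B=11 C=10)
  6. empty(B) -> (A=9 B=0 C=10)
  7. pour(A -> B) -> (A=0 B=9 C=10)
Reached target in 7 moves.

Answer: 7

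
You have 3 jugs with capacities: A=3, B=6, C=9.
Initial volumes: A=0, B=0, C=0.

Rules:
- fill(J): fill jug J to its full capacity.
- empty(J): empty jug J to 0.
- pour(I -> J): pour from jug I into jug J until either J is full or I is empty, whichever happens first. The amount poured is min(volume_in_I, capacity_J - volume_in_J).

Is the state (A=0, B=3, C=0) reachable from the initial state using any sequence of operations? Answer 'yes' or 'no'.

Answer: yes

Derivation:
BFS from (A=0, B=0, C=0):
  1. fill(A) -> (A=3 B=0 C=0)
  2. pour(A -> B) -> (A=0 B=3 C=0)
Target reached → yes.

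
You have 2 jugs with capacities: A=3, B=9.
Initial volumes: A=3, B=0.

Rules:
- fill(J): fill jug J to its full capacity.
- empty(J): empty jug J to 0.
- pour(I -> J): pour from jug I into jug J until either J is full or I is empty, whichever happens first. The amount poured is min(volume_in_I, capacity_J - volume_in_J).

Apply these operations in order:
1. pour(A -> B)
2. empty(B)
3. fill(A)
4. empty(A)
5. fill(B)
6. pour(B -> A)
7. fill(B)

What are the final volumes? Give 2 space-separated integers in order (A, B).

Step 1: pour(A -> B) -> (A=0 B=3)
Step 2: empty(B) -> (A=0 B=0)
Step 3: fill(A) -> (A=3 B=0)
Step 4: empty(A) -> (A=0 B=0)
Step 5: fill(B) -> (A=0 B=9)
Step 6: pour(B -> A) -> (A=3 B=6)
Step 7: fill(B) -> (A=3 B=9)

Answer: 3 9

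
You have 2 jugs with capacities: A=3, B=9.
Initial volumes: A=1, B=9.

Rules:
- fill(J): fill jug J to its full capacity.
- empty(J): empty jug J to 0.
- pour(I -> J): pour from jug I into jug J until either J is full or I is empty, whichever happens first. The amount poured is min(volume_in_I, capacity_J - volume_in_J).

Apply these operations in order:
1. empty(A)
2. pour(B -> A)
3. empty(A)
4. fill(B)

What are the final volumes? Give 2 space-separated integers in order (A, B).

Step 1: empty(A) -> (A=0 B=9)
Step 2: pour(B -> A) -> (A=3 B=6)
Step 3: empty(A) -> (A=0 B=6)
Step 4: fill(B) -> (A=0 B=9)

Answer: 0 9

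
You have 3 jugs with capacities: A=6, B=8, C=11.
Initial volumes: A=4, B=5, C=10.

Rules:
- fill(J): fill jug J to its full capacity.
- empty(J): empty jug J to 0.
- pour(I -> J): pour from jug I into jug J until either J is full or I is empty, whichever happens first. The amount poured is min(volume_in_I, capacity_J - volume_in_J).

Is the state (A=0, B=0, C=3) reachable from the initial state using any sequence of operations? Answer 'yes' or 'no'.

BFS from (A=4, B=5, C=10):
  1. empty(B) -> (A=4 B=0 C=10)
  2. pour(A -> C) -> (A=3 B=0 C=11)
  3. empty(C) -> (A=3 B=0 C=0)
  4. pour(A -> C) -> (A=0 B=0 C=3)
Target reached → yes.

Answer: yes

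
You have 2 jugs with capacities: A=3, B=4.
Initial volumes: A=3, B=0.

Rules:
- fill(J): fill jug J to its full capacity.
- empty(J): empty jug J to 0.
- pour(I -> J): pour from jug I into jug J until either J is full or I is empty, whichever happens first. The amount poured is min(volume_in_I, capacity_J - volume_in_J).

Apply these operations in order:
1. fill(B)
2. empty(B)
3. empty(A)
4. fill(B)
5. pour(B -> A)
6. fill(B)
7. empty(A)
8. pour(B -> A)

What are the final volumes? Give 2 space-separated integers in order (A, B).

Answer: 3 1

Derivation:
Step 1: fill(B) -> (A=3 B=4)
Step 2: empty(B) -> (A=3 B=0)
Step 3: empty(A) -> (A=0 B=0)
Step 4: fill(B) -> (A=0 B=4)
Step 5: pour(B -> A) -> (A=3 B=1)
Step 6: fill(B) -> (A=3 B=4)
Step 7: empty(A) -> (A=0 B=4)
Step 8: pour(B -> A) -> (A=3 B=1)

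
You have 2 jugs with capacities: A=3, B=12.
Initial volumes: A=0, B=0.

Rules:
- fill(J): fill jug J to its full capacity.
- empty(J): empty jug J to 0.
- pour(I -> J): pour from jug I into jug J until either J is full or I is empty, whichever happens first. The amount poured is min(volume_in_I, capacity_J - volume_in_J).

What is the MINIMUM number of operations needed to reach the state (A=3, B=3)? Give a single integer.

Answer: 3

Derivation:
BFS from (A=0, B=0). One shortest path:
  1. fill(A) -> (A=3 B=0)
  2. pour(A -> B) -> (A=0 B=3)
  3. fill(A) -> (A=3 B=3)
Reached target in 3 moves.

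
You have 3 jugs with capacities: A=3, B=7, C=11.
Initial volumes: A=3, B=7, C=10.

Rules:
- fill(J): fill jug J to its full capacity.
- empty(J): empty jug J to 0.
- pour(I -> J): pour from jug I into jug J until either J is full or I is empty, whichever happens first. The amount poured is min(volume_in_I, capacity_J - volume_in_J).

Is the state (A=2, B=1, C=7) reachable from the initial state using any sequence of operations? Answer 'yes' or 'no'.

BFS explored all 264 reachable states.
Reachable set includes: (0,0,0), (0,0,1), (0,0,2), (0,0,3), (0,0,4), (0,0,5), (0,0,6), (0,0,7), (0,0,8), (0,0,9), (0,0,10), (0,0,11) ...
Target (A=2, B=1, C=7) not in reachable set → no.

Answer: no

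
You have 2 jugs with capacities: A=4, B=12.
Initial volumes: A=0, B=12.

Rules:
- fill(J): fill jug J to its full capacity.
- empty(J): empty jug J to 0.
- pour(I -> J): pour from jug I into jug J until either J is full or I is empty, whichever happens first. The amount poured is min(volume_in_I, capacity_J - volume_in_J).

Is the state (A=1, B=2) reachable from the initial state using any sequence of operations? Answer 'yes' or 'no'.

BFS explored all 8 reachable states.
Reachable set includes: (0,0), (0,4), (0,8), (0,12), (4,0), (4,4), (4,8), (4,12)
Target (A=1, B=2) not in reachable set → no.

Answer: no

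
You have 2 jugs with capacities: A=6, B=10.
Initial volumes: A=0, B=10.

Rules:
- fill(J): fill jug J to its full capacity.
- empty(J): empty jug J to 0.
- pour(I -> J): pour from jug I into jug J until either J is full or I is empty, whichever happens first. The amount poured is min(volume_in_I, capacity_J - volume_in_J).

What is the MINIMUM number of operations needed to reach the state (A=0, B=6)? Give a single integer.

BFS from (A=0, B=10). One shortest path:
  1. fill(A) -> (A=6 B=10)
  2. empty(B) -> (A=6 B=0)
  3. pour(A -> B) -> (A=0 B=6)
Reached target in 3 moves.

Answer: 3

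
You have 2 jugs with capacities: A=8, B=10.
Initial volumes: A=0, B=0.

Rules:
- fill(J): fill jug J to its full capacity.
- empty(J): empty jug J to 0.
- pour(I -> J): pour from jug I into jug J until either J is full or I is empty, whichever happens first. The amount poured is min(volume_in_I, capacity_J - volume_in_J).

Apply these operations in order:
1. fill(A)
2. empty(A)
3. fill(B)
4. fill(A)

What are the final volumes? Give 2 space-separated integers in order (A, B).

Answer: 8 10

Derivation:
Step 1: fill(A) -> (A=8 B=0)
Step 2: empty(A) -> (A=0 B=0)
Step 3: fill(B) -> (A=0 B=10)
Step 4: fill(A) -> (A=8 B=10)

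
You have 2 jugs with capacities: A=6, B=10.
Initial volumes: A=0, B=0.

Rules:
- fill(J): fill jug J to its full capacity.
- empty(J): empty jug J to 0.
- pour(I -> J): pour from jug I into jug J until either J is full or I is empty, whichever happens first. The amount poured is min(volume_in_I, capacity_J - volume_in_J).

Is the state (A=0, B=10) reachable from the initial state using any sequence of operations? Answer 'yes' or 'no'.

BFS from (A=0, B=0):
  1. fill(B) -> (A=0 B=10)
Target reached → yes.

Answer: yes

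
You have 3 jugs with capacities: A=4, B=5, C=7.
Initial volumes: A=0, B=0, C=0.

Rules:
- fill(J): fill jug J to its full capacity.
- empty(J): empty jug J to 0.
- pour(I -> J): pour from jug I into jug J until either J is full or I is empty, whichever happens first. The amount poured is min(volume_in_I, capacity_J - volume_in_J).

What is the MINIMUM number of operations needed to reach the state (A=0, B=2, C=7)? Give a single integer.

Answer: 4

Derivation:
BFS from (A=0, B=0, C=0). One shortest path:
  1. fill(A) -> (A=4 B=0 C=0)
  2. fill(B) -> (A=4 B=5 C=0)
  3. pour(A -> C) -> (A=0 B=5 C=4)
  4. pour(B -> C) -> (A=0 B=2 C=7)
Reached target in 4 moves.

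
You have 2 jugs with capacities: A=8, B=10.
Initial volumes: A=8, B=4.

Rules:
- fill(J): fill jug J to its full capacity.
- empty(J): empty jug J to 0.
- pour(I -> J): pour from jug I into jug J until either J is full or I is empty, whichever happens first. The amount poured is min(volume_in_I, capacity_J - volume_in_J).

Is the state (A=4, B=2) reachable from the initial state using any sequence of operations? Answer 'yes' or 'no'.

Answer: no

Derivation:
BFS explored all 18 reachable states.
Reachable set includes: (0,0), (0,2), (0,4), (0,6), (0,8), (0,10), (2,0), (2,10), (4,0), (4,10), (6,0), (6,10) ...
Target (A=4, B=2) not in reachable set → no.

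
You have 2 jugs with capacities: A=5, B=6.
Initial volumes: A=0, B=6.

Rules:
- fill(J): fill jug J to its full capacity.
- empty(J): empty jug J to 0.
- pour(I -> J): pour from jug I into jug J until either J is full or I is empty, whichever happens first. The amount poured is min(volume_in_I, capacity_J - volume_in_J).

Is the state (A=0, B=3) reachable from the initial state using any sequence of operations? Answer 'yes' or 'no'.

BFS from (A=0, B=6):
  1. pour(B -> A) -> (A=5 B=1)
  2. empty(A) -> (A=0 B=1)
  3. pour(B -> A) -> (A=1 B=0)
  4. fill(B) -> (A=1 B=6)
  5. pour(B -> A) -> (A=5 B=2)
  6. empty(A) -> (A=0 B=2)
  7. pour(B -> A) -> (A=2 B=0)
  8. fill(B) -> (A=2 B=6)
  9. pour(B -> A) -> (A=5 B=3)
  10. empty(A) -> (A=0 B=3)
Target reached → yes.

Answer: yes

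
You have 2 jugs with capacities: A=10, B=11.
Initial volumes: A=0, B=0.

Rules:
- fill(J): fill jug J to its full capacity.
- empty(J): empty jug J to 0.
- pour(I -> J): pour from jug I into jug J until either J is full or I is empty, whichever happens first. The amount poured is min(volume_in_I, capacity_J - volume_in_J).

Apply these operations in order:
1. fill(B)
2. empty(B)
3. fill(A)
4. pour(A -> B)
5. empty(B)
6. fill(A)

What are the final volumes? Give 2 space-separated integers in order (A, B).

Step 1: fill(B) -> (A=0 B=11)
Step 2: empty(B) -> (A=0 B=0)
Step 3: fill(A) -> (A=10 B=0)
Step 4: pour(A -> B) -> (A=0 B=10)
Step 5: empty(B) -> (A=0 B=0)
Step 6: fill(A) -> (A=10 B=0)

Answer: 10 0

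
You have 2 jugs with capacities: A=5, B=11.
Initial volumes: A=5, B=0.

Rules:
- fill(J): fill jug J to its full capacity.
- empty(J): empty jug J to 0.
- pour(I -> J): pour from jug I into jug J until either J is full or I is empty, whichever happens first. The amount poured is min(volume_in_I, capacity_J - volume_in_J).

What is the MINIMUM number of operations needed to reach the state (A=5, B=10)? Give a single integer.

Answer: 4

Derivation:
BFS from (A=5, B=0). One shortest path:
  1. pour(A -> B) -> (A=0 B=5)
  2. fill(A) -> (A=5 B=5)
  3. pour(A -> B) -> (A=0 B=10)
  4. fill(A) -> (A=5 B=10)
Reached target in 4 moves.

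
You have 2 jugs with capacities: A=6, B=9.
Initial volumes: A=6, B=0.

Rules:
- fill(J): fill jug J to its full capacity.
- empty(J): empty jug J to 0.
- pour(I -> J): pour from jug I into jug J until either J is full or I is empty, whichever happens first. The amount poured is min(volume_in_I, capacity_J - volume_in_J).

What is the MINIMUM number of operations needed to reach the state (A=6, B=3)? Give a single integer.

BFS from (A=6, B=0). One shortest path:
  1. empty(A) -> (A=0 B=0)
  2. fill(B) -> (A=0 B=9)
  3. pour(B -> A) -> (A=6 B=3)
Reached target in 3 moves.

Answer: 3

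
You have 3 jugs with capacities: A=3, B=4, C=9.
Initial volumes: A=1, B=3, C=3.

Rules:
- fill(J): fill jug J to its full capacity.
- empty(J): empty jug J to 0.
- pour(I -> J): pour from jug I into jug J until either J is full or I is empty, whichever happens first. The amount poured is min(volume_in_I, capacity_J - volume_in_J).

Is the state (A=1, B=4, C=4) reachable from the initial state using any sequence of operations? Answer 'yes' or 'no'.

Answer: yes

Derivation:
BFS from (A=1, B=3, C=3):
  1. fill(B) -> (A=1 B=4 C=3)
  2. empty(C) -> (A=1 B=4 C=0)
  3. pour(B -> C) -> (A=1 B=0 C=4)
  4. fill(B) -> (A=1 B=4 C=4)
Target reached → yes.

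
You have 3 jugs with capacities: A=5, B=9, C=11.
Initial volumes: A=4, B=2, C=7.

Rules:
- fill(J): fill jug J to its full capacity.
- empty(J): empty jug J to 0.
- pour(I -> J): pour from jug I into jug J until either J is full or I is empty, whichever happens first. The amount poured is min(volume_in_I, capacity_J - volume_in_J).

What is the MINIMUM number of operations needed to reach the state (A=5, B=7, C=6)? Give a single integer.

Answer: 3

Derivation:
BFS from (A=4, B=2, C=7). One shortest path:
  1. pour(C -> A) -> (A=5 B=2 C=6)
  2. pour(A -> B) -> (A=0 B=7 C=6)
  3. fill(A) -> (A=5 B=7 C=6)
Reached target in 3 moves.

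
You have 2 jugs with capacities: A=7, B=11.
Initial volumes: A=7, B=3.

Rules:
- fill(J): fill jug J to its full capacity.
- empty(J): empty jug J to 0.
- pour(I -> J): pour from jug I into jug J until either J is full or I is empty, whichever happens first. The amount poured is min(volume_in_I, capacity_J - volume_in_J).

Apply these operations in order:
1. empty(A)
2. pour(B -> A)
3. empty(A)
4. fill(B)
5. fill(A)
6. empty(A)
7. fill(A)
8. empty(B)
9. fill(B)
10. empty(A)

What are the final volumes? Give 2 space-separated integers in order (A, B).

Step 1: empty(A) -> (A=0 B=3)
Step 2: pour(B -> A) -> (A=3 B=0)
Step 3: empty(A) -> (A=0 B=0)
Step 4: fill(B) -> (A=0 B=11)
Step 5: fill(A) -> (A=7 B=11)
Step 6: empty(A) -> (A=0 B=11)
Step 7: fill(A) -> (A=7 B=11)
Step 8: empty(B) -> (A=7 B=0)
Step 9: fill(B) -> (A=7 B=11)
Step 10: empty(A) -> (A=0 B=11)

Answer: 0 11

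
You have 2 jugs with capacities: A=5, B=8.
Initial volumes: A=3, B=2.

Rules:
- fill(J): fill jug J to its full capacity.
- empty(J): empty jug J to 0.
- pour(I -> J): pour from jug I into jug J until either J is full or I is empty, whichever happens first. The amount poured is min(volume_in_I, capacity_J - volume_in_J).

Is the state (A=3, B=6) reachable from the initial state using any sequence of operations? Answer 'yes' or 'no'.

BFS explored all 27 reachable states.
Reachable set includes: (0,0), (0,1), (0,2), (0,3), (0,4), (0,5), (0,6), (0,7), (0,8), (1,0), (1,8), (2,0) ...
Target (A=3, B=6) not in reachable set → no.

Answer: no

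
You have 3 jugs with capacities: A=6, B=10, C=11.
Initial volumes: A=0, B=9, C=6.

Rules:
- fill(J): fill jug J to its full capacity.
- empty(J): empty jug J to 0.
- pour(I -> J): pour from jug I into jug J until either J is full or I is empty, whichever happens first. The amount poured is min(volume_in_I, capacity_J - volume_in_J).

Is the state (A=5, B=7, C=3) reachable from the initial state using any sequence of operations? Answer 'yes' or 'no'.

BFS explored all 474 reachable states.
Reachable set includes: (0,0,0), (0,0,1), (0,0,2), (0,0,3), (0,0,4), (0,0,5), (0,0,6), (0,0,7), (0,0,8), (0,0,9), (0,0,10), (0,0,11) ...
Target (A=5, B=7, C=3) not in reachable set → no.

Answer: no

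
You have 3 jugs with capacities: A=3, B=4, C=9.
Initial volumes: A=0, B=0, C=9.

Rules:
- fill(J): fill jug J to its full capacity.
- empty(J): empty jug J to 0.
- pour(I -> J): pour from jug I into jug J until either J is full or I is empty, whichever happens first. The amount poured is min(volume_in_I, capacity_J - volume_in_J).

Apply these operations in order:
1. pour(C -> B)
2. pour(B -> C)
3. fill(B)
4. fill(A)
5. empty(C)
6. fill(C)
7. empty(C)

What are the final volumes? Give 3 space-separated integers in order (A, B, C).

Answer: 3 4 0

Derivation:
Step 1: pour(C -> B) -> (A=0 B=4 C=5)
Step 2: pour(B -> C) -> (A=0 B=0 C=9)
Step 3: fill(B) -> (A=0 B=4 C=9)
Step 4: fill(A) -> (A=3 B=4 C=9)
Step 5: empty(C) -> (A=3 B=4 C=0)
Step 6: fill(C) -> (A=3 B=4 C=9)
Step 7: empty(C) -> (A=3 B=4 C=0)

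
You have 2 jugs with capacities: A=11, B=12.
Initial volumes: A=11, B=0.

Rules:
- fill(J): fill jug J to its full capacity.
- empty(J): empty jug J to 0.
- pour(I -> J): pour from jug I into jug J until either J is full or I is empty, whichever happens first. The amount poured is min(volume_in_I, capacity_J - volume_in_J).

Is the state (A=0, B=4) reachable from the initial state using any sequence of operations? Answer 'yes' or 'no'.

Answer: yes

Derivation:
BFS from (A=11, B=0):
  1. empty(A) -> (A=0 B=0)
  2. fill(B) -> (A=0 B=12)
  3. pour(B -> A) -> (A=11 B=1)
  4. empty(A) -> (A=0 B=1)
  5. pour(B -> A) -> (A=1 B=0)
  6. fill(B) -> (A=1 B=12)
  7. pour(B -> A) -> (A=11 B=2)
  8. empty(A) -> (A=0 B=2)
  9. pour(B -> A) -> (A=2 B=0)
  10. fill(B) -> (A=2 B=12)
  11. pour(B -> A) -> (A=11 B=3)
  12. empty(A) -> (A=0 B=3)
  13. pour(B -> A) -> (A=3 B=0)
  14. fill(B) -> (A=3 B=12)
  15. pour(B -> A) -> (A=11 B=4)
  16. empty(A) -> (A=0 B=4)
Target reached → yes.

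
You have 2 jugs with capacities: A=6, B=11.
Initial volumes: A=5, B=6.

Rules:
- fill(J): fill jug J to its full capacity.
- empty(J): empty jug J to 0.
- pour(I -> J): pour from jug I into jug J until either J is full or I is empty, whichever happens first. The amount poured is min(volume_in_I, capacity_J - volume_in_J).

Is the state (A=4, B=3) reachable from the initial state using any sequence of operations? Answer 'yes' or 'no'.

BFS explored all 35 reachable states.
Reachable set includes: (0,0), (0,1), (0,2), (0,3), (0,4), (0,5), (0,6), (0,7), (0,8), (0,9), (0,10), (0,11) ...
Target (A=4, B=3) not in reachable set → no.

Answer: no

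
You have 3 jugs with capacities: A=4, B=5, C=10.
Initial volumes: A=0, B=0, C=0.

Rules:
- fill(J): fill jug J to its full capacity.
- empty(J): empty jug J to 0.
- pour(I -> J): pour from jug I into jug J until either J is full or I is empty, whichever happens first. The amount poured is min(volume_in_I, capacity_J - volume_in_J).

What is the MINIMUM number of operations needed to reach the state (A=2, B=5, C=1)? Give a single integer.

BFS from (A=0, B=0, C=0). One shortest path:
  1. fill(A) -> (A=4 B=0 C=0)
  2. pour(A -> B) -> (A=0 B=4 C=0)
  3. fill(A) -> (A=4 B=4 C=0)
  4. pour(A -> B) -> (A=3 B=5 C=0)
  5. pour(B -> C) -> (A=3 B=0 C=5)
  6. pour(A -> B) -> (A=0 B=3 C=5)
  7. pour(C -> A) -> (A=4 B=3 C=1)
  8. pour(A -> B) -> (A=2 B=5 C=1)
Reached target in 8 moves.

Answer: 8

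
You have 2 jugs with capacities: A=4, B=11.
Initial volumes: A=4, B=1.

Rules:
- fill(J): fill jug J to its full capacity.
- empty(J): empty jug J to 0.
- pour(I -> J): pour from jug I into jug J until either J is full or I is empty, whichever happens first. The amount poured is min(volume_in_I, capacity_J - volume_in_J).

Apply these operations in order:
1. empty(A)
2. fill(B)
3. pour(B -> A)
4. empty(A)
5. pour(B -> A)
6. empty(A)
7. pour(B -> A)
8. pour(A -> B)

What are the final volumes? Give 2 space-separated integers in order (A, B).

Step 1: empty(A) -> (A=0 B=1)
Step 2: fill(B) -> (A=0 B=11)
Step 3: pour(B -> A) -> (A=4 B=7)
Step 4: empty(A) -> (A=0 B=7)
Step 5: pour(B -> A) -> (A=4 B=3)
Step 6: empty(A) -> (A=0 B=3)
Step 7: pour(B -> A) -> (A=3 B=0)
Step 8: pour(A -> B) -> (A=0 B=3)

Answer: 0 3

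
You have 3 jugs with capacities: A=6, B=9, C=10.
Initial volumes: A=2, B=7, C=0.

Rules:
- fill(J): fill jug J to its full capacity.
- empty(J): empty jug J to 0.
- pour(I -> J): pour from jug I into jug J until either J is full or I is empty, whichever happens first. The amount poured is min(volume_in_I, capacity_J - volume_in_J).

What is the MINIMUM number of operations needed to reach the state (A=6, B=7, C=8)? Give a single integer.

Answer: 4

Derivation:
BFS from (A=2, B=7, C=0). One shortest path:
  1. pour(A -> C) -> (A=0 B=7 C=2)
  2. fill(A) -> (A=6 B=7 C=2)
  3. pour(A -> C) -> (A=0 B=7 C=8)
  4. fill(A) -> (A=6 B=7 C=8)
Reached target in 4 moves.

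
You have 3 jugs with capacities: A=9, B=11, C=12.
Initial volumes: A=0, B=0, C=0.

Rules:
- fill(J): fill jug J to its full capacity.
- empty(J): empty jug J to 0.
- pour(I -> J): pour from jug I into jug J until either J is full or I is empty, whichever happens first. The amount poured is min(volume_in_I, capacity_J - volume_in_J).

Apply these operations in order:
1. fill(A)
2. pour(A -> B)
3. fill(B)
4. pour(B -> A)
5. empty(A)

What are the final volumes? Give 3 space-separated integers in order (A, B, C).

Answer: 0 2 0

Derivation:
Step 1: fill(A) -> (A=9 B=0 C=0)
Step 2: pour(A -> B) -> (A=0 B=9 C=0)
Step 3: fill(B) -> (A=0 B=11 C=0)
Step 4: pour(B -> A) -> (A=9 B=2 C=0)
Step 5: empty(A) -> (A=0 B=2 C=0)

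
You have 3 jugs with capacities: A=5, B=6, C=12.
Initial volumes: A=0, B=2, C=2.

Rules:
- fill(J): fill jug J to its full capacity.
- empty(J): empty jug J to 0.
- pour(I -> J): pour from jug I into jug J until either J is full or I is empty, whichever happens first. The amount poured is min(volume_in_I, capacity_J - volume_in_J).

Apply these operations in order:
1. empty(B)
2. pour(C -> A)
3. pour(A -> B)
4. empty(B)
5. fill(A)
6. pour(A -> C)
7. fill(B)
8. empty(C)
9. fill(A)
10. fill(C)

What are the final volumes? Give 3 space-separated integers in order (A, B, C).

Step 1: empty(B) -> (A=0 B=0 C=2)
Step 2: pour(C -> A) -> (A=2 B=0 C=0)
Step 3: pour(A -> B) -> (A=0 B=2 C=0)
Step 4: empty(B) -> (A=0 B=0 C=0)
Step 5: fill(A) -> (A=5 B=0 C=0)
Step 6: pour(A -> C) -> (A=0 B=0 C=5)
Step 7: fill(B) -> (A=0 B=6 C=5)
Step 8: empty(C) -> (A=0 B=6 C=0)
Step 9: fill(A) -> (A=5 B=6 C=0)
Step 10: fill(C) -> (A=5 B=6 C=12)

Answer: 5 6 12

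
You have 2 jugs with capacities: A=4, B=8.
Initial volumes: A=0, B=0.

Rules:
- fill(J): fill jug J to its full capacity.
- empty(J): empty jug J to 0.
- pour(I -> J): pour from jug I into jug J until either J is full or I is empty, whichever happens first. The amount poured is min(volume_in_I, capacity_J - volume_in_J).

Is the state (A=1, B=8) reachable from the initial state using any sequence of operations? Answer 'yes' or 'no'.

Answer: no

Derivation:
BFS explored all 6 reachable states.
Reachable set includes: (0,0), (0,4), (0,8), (4,0), (4,4), (4,8)
Target (A=1, B=8) not in reachable set → no.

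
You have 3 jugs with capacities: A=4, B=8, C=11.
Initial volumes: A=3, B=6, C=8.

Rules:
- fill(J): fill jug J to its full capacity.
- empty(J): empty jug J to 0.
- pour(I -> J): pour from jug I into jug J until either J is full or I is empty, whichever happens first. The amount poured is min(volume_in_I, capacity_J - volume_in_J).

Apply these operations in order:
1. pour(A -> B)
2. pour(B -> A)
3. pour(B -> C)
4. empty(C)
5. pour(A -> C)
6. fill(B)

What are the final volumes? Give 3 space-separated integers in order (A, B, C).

Step 1: pour(A -> B) -> (A=1 B=8 C=8)
Step 2: pour(B -> A) -> (A=4 B=5 C=8)
Step 3: pour(B -> C) -> (A=4 B=2 C=11)
Step 4: empty(C) -> (A=4 B=2 C=0)
Step 5: pour(A -> C) -> (A=0 B=2 C=4)
Step 6: fill(B) -> (A=0 B=8 C=4)

Answer: 0 8 4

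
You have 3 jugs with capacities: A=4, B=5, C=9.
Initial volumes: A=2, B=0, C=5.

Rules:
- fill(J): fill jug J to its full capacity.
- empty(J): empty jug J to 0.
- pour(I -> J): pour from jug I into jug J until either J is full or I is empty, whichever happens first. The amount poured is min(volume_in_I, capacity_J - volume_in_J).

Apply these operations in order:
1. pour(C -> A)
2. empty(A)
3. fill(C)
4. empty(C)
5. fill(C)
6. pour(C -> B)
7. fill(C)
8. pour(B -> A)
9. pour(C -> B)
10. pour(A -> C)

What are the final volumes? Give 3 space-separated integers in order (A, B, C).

Step 1: pour(C -> A) -> (A=4 B=0 C=3)
Step 2: empty(A) -> (A=0 B=0 C=3)
Step 3: fill(C) -> (A=0 B=0 C=9)
Step 4: empty(C) -> (A=0 B=0 C=0)
Step 5: fill(C) -> (A=0 B=0 C=9)
Step 6: pour(C -> B) -> (A=0 B=5 C=4)
Step 7: fill(C) -> (A=0 B=5 C=9)
Step 8: pour(B -> A) -> (A=4 B=1 C=9)
Step 9: pour(C -> B) -> (A=4 B=5 C=5)
Step 10: pour(A -> C) -> (A=0 B=5 C=9)

Answer: 0 5 9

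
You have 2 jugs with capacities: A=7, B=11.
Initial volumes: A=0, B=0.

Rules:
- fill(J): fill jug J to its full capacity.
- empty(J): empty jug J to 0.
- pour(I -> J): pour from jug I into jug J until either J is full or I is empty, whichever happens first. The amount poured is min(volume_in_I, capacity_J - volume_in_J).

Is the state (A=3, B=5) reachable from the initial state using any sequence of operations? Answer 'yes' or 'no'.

BFS explored all 36 reachable states.
Reachable set includes: (0,0), (0,1), (0,2), (0,3), (0,4), (0,5), (0,6), (0,7), (0,8), (0,9), (0,10), (0,11) ...
Target (A=3, B=5) not in reachable set → no.

Answer: no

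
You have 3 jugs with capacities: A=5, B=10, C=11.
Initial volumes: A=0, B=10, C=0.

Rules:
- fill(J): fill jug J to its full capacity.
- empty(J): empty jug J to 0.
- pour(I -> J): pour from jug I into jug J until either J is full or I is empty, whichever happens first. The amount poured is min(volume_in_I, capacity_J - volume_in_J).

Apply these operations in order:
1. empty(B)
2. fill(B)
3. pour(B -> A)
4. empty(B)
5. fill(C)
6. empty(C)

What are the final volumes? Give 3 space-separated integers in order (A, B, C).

Step 1: empty(B) -> (A=0 B=0 C=0)
Step 2: fill(B) -> (A=0 B=10 C=0)
Step 3: pour(B -> A) -> (A=5 B=5 C=0)
Step 4: empty(B) -> (A=5 B=0 C=0)
Step 5: fill(C) -> (A=5 B=0 C=11)
Step 6: empty(C) -> (A=5 B=0 C=0)

Answer: 5 0 0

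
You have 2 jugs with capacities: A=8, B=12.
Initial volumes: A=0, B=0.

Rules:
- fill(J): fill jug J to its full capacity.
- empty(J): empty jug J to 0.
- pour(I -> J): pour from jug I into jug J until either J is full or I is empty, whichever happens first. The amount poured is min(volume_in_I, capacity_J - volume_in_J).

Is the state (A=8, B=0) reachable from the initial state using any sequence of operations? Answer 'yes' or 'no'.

Answer: yes

Derivation:
BFS from (A=0, B=0):
  1. fill(A) -> (A=8 B=0)
Target reached → yes.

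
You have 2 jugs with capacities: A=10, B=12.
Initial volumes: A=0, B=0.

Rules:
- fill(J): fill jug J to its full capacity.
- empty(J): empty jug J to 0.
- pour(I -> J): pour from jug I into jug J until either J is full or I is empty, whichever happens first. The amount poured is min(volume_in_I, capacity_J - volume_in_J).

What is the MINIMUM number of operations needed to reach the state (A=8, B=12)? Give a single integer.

Answer: 4

Derivation:
BFS from (A=0, B=0). One shortest path:
  1. fill(A) -> (A=10 B=0)
  2. pour(A -> B) -> (A=0 B=10)
  3. fill(A) -> (A=10 B=10)
  4. pour(A -> B) -> (A=8 B=12)
Reached target in 4 moves.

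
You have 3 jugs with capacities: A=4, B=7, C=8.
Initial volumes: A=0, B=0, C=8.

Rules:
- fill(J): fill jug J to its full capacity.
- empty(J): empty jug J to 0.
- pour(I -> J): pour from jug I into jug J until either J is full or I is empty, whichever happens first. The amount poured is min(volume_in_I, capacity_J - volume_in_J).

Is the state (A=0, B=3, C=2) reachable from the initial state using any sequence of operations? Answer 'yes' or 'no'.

BFS from (A=0, B=0, C=8):
  1. pour(C -> B) -> (A=0 B=7 C=1)
  2. empty(B) -> (A=0 B=0 C=1)
  3. pour(C -> B) -> (A=0 B=1 C=0)
  4. fill(C) -> (A=0 B=1 C=8)
  5. pour(C -> B) -> (A=0 B=7 C=2)
  6. pour(B -> A) -> (A=4 B=3 C=2)
  7. empty(A) -> (A=0 B=3 C=2)
Target reached → yes.

Answer: yes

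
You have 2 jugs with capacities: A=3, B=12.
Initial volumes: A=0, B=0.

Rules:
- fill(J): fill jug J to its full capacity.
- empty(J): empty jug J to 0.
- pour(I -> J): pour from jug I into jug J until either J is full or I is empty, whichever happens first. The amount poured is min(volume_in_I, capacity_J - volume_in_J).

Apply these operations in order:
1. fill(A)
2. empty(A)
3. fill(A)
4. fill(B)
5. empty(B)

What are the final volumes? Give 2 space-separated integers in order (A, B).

Step 1: fill(A) -> (A=3 B=0)
Step 2: empty(A) -> (A=0 B=0)
Step 3: fill(A) -> (A=3 B=0)
Step 4: fill(B) -> (A=3 B=12)
Step 5: empty(B) -> (A=3 B=0)

Answer: 3 0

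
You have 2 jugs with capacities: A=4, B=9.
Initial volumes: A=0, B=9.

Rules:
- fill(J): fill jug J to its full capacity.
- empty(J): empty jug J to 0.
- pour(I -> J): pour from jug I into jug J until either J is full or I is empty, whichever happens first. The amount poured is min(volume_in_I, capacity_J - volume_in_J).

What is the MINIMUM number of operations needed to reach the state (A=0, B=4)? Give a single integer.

BFS from (A=0, B=9). One shortest path:
  1. fill(A) -> (A=4 B=9)
  2. empty(B) -> (A=4 B=0)
  3. pour(A -> B) -> (A=0 B=4)
Reached target in 3 moves.

Answer: 3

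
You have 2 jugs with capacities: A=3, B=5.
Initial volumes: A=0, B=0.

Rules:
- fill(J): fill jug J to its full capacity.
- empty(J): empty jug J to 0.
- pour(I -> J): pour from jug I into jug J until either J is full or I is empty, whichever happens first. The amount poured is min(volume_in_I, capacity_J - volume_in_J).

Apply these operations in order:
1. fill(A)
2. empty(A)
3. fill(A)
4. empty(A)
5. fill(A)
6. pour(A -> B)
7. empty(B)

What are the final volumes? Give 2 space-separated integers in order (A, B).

Step 1: fill(A) -> (A=3 B=0)
Step 2: empty(A) -> (A=0 B=0)
Step 3: fill(A) -> (A=3 B=0)
Step 4: empty(A) -> (A=0 B=0)
Step 5: fill(A) -> (A=3 B=0)
Step 6: pour(A -> B) -> (A=0 B=3)
Step 7: empty(B) -> (A=0 B=0)

Answer: 0 0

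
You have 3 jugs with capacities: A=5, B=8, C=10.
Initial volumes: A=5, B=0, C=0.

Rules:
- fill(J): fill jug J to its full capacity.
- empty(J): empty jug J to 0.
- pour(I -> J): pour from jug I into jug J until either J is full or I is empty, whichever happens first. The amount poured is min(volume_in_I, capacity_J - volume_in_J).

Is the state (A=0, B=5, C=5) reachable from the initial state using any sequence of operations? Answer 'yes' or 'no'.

Answer: yes

Derivation:
BFS from (A=5, B=0, C=0):
  1. pour(A -> B) -> (A=0 B=5 C=0)
  2. fill(A) -> (A=5 B=5 C=0)
  3. pour(A -> C) -> (A=0 B=5 C=5)
Target reached → yes.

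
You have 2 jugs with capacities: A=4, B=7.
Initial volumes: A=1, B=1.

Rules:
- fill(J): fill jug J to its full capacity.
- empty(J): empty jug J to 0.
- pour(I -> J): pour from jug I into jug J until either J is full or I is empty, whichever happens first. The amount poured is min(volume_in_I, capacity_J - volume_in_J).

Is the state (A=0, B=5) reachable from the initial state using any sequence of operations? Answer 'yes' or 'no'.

BFS from (A=1, B=1):
  1. fill(A) -> (A=4 B=1)
  2. pour(A -> B) -> (A=0 B=5)
Target reached → yes.

Answer: yes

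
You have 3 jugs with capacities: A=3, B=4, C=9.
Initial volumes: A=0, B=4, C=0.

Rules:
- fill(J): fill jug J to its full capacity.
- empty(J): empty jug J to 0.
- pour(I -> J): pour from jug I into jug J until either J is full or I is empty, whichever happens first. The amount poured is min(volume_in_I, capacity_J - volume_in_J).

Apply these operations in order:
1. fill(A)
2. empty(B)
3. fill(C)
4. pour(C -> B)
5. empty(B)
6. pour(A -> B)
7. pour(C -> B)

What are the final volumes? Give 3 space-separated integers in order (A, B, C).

Answer: 0 4 4

Derivation:
Step 1: fill(A) -> (A=3 B=4 C=0)
Step 2: empty(B) -> (A=3 B=0 C=0)
Step 3: fill(C) -> (A=3 B=0 C=9)
Step 4: pour(C -> B) -> (A=3 B=4 C=5)
Step 5: empty(B) -> (A=3 B=0 C=5)
Step 6: pour(A -> B) -> (A=0 B=3 C=5)
Step 7: pour(C -> B) -> (A=0 B=4 C=4)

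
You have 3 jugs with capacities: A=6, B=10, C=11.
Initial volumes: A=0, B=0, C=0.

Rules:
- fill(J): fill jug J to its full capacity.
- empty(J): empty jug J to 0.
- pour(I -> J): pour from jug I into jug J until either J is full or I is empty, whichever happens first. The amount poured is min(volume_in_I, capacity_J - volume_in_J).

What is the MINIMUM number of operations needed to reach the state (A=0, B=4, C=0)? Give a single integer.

Answer: 3

Derivation:
BFS from (A=0, B=0, C=0). One shortest path:
  1. fill(B) -> (A=0 B=10 C=0)
  2. pour(B -> A) -> (A=6 B=4 C=0)
  3. empty(A) -> (A=0 B=4 C=0)
Reached target in 3 moves.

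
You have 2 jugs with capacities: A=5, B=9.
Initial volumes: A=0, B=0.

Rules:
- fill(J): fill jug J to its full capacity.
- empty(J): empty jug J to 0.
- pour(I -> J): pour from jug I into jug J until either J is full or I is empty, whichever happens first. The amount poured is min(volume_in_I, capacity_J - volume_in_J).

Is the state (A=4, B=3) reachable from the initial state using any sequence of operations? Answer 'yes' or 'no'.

BFS explored all 28 reachable states.
Reachable set includes: (0,0), (0,1), (0,2), (0,3), (0,4), (0,5), (0,6), (0,7), (0,8), (0,9), (1,0), (1,9) ...
Target (A=4, B=3) not in reachable set → no.

Answer: no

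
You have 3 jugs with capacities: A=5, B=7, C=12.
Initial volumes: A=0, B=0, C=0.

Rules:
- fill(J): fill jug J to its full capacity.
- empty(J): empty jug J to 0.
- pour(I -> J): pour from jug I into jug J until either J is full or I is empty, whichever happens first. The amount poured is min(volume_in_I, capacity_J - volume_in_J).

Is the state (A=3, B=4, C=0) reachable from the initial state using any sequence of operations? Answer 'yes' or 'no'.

BFS from (A=0, B=0, C=0):
  1. fill(C) -> (A=0 B=0 C=12)
  2. pour(C -> A) -> (A=5 B=0 C=7)
  3. pour(A -> B) -> (A=0 B=5 C=7)
  4. pour(C -> A) -> (A=5 B=5 C=2)
  5. pour(A -> B) -> (A=3 B=7 C=2)
  6. pour(B -> C) -> (A=3 B=0 C=9)
  7. fill(B) -> (A=3 B=7 C=9)
  8. pour(B -> C) -> (A=3 B=4 C=12)
  9. empty(C) -> (A=3 B=4 C=0)
Target reached → yes.

Answer: yes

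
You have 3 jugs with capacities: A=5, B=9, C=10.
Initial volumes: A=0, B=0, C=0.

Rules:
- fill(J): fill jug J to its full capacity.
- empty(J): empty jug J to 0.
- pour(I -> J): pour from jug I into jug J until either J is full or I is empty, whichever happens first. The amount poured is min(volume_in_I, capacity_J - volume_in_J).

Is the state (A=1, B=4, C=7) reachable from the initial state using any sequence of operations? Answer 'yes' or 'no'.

BFS explored all 372 reachable states.
Reachable set includes: (0,0,0), (0,0,1), (0,0,2), (0,0,3), (0,0,4), (0,0,5), (0,0,6), (0,0,7), (0,0,8), (0,0,9), (0,0,10), (0,1,0) ...
Target (A=1, B=4, C=7) not in reachable set → no.

Answer: no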